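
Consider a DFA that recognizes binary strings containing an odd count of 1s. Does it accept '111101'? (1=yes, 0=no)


DFA has 2 states: q_even (start, accept=no) and q_odd
Processing string '111101' character by character:
  Position 0: read '1', 1-count=1 -> q_odd
  Position 1: read '1', 1-count=2 -> q_even
  Position 2: read '1', 1-count=3 -> q_odd
  Position 3: read '1', 1-count=4 -> q_even
  Position 4: read '0', 1-count=4 -> q_even (no change)
  Position 5: read '1', 1-count=5 -> q_odd
Final state: q_odd, total 1s = 5 (odd); the DFA requires an odd count -> accept

1


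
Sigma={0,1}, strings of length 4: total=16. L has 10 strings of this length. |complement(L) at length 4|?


Alphabet: {0,1}
String length: 4
Total strings of length 4 = 2^4 = 16
Strings in L = 10
Complement = total - |L|
= 16 - 10
= 6

6


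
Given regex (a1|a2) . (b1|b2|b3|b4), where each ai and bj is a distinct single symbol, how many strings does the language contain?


First group: 2 alternatives
Second group: 4 alternatives
Concatenation: each choice from group 1 pairs with each from group 2
Total = 2 x 4 = 8

8


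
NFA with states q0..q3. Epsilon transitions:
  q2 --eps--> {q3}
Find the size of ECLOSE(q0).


Starting from q0
Initialize closure = {q0}
q0 has no outgoing epsilon transitions -> nothing to add
Final closure: {q0}
Size = 1

1


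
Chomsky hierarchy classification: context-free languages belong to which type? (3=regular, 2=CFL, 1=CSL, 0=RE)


Chomsky hierarchy levels:
  Type 3: Regular (DFA/NFA/regex)
  Type 2: Context-free (PDA)
  Type 1: Context-sensitive
  Type 0: Recursively enumerable (TM)
'context-free' corresponds to Type 2

2


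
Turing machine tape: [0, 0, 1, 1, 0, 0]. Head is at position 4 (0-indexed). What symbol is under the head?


Tape: [0, 0, 1, 1, 0, 0]
Positions: 0 1 2 3 4 5
Values:    0 0 1 1 0 0
Head at position 4
tape[4] = 0

0


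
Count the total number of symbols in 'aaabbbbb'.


String: 'aaabbbbb'
Counting characters:
  'a' appears 3 time(s)
  'b' appears 5 time(s)
Total length = 3 + 5 = 8

8


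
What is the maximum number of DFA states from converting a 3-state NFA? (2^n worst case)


NFA has 3 states
Subset construction: each DFA state = subset of NFA states
Maximum subsets = 2^3
2^3 = 8

8


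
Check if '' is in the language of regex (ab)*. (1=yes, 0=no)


Pattern: (ab)*
String: ''
Pattern requires: zero or more repetitions of 'ab'
Pairs: []
All pairs are 'ab'? Yes
Result: 1

1


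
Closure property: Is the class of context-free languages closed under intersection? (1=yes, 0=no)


CFL closure properties:
  Closed under: union, concatenation, Kleene star
  NOT closed under: intersection, complement
Operation 'intersection' is in not-closed list -> No (not closed)

0


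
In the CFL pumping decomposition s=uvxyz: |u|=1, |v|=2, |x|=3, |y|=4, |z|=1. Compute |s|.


|s| = |u| + |v| + |x| + |y| + |z|
= 1 + 2 + 3 + 4 + 1
= 3 + 3 + 5
= 6 + 5
= 11

11


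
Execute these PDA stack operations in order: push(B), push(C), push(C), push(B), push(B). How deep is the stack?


Tracing stack operations:
  push(B) -> stack = [B], depth=1
  push(C) -> stack = [B,C], depth=2
  push(C) -> stack = [B,C,C], depth=3
  push(B) -> stack = [B,C,C,B], depth=4
  push(B) -> stack = [B,C,C,B,B], depth=5
Final depth = 5

5


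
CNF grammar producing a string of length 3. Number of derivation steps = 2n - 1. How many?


Chomsky Normal Form derivation:
String length n = 3
Each step either:
  - Splits a nonterminal into two (n-1 such steps)
  - Converts a nonterminal to terminal (n such steps)
Total = (n-1) + n = 2n - 1
= 2(3) - 1
= 6 - 1
= 5

5


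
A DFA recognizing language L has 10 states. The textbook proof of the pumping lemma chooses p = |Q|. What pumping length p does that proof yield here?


Pumping lemma for regular languages (standard proof):
Take p = |Q|, the number of DFA states.
Any string of length >= |Q| passes through |Q|+1 states while reading its first |Q| symbols,
so by pigeonhole some state repeats, giving the loop that can be pumped.
Here |Q| = 10
Therefore the proof uses p = 10

10


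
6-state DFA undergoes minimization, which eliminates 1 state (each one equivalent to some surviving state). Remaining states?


Original DFA: 6 states
Redundant states removed: 1
Minimized states = original - removed
= 6 - 1
= 5

5


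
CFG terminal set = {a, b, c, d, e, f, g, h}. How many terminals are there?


Terminal symbols: a, b, c, d, e, f, g, h
Counting each: a (#1), b (#2), c (#3), d (#4), e (#5), f (#6), g (#7), h (#8)
Total = 8

8


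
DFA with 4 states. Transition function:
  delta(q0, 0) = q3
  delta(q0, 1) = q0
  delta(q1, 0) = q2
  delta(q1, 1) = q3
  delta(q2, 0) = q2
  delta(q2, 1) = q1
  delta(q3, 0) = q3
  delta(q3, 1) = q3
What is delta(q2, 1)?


Looking up transition function:
delta(q2, 1) in the table
Row: q2, Column: 1
Result: q1

q1


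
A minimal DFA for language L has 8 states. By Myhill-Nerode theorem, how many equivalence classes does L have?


Myhill-Nerode theorem:
Number of equivalence classes = number of states in minimal DFA
Minimal DFA states = 8
Therefore equivalence classes = 8

8


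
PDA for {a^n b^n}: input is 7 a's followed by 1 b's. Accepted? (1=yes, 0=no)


Language requires equal numbers of a's and b's
PDA pushes for each 'a', pops for each 'b'
Number of a's = 7
Number of b's = 1
7 != 1 -> Reject

0


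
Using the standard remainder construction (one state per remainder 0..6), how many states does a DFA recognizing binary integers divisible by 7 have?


Divisibility by 7 is tracked via the remainder mod 7: 0, 1, ..., 6
The construction assigns one state to each remainder
Number of remainders = 7

7


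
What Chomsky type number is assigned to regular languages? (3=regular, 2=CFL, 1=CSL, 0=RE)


Chomsky hierarchy levels:
  Type 3: Regular (DFA/NFA/regex)
  Type 2: Context-free (PDA)
  Type 1: Context-sensitive
  Type 0: Recursively enumerable (TM)
'regular' corresponds to Type 3

3


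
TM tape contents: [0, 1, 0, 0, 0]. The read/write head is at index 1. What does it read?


Tape: [0, 1, 0, 0, 0]
Positions: 0 1 2 3 4
Values:    0 1 0 0 0
Head at position 1
tape[1] = 1

1


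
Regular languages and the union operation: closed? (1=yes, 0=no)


Regular languages are closed under all standard operations:
- Union: Yes (product construction)
- Intersection: Yes (product construction)
- Complement: Yes (swap accept/reject)
- Concatenation: Yes (NFA construction)
Operation: union -> Closed

1


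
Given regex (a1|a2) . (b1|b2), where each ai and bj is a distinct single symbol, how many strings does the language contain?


First group: 2 alternatives
Second group: 2 alternatives
Concatenation: each choice from group 1 pairs with each from group 2
Total = 2 x 2 = 4

4


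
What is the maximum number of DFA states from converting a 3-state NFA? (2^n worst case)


NFA has 3 states
Subset construction: each DFA state = subset of NFA states
Maximum subsets = 2^3
2^3 = 8

8


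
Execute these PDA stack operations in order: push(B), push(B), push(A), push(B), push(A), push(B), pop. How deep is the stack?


Tracing stack operations:
  push(B) -> stack = [B], depth=1
  push(B) -> stack = [B,B], depth=2
  push(A) -> stack = [B,B,A], depth=3
  push(B) -> stack = [B,B,A,B], depth=4
  push(A) -> stack = [B,B,A,B,A], depth=5
  push(B) -> stack = [B,B,A,B,A,B], depth=6
  pop -> removed B, stack = [B,B,A,B,A], depth=5
Final depth = 5

5


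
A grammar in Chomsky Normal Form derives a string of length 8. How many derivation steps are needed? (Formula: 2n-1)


Chomsky Normal Form derivation:
String length n = 8
Each step either:
  - Splits a nonterminal into two (n-1 such steps)
  - Converts a nonterminal to terminal (n such steps)
Total = (n-1) + n = 2n - 1
= 2(8) - 1
= 16 - 1
= 15

15


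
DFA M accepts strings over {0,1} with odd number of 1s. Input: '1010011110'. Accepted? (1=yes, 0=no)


DFA has 2 states: q_even (start, accept=no) and q_odd
Processing string '1010011110' character by character:
  Position 0: read '1', 1-count=1 -> q_odd
  Position 1: read '0', 1-count=1 -> q_odd (no change)
  Position 2: read '1', 1-count=2 -> q_even
  Position 3: read '0', 1-count=2 -> q_even (no change)
  Position 4: read '0', 1-count=2 -> q_even (no change)
  Position 5: read '1', 1-count=3 -> q_odd
  Position 6: read '1', 1-count=4 -> q_even
  Position 7: read '1', 1-count=5 -> q_odd
  Position 8: read '1', 1-count=6 -> q_even
  Position 9: read '0', 1-count=6 -> q_even (no change)
Final state: q_even, total 1s = 6 (even); the DFA requires an odd count -> reject

0


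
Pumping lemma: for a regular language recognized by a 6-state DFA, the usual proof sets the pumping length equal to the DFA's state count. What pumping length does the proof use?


Pumping lemma for regular languages (standard proof):
Take p = |Q|, the number of DFA states.
Any string of length >= |Q| passes through |Q|+1 states while reading its first |Q| symbols,
so by pigeonhole some state repeats, giving the loop that can be pumped.
Here |Q| = 6
Therefore the proof uses p = 6

6


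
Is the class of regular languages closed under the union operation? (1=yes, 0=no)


Regular languages are closed under:
- Union (DFA product construction)
- Intersection (DFA product construction)
- Complement (swap accept/reject states)
- Concatenation (NFA construction)
- Kleene star (NFA construction)
union is in this list
Therefore: closed

1


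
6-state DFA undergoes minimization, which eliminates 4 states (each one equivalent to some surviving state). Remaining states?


Original DFA: 6 states
Redundant states removed: 4
Minimized states = original - removed
= 6 - 4
= 2

2


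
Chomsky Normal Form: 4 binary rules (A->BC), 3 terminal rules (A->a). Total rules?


CNF allows two rule forms:
  A -> BC (binary): 4 rules
  A -> a (terminal): 3 rules
Total = 4 + 3 = 7

7


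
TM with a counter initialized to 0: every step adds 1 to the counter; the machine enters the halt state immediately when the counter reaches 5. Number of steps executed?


Counter starts at 0. Counting sequence:
  Step 1: counter = 1
  Step 2: counter = 2
  Step 3: counter = 3
  Step 4: counter = 4
  Step 5: counter = 5
Counter reached 5 -> halt
Total steps = 5

5


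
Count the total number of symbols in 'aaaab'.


String: 'aaaab'
Counting characters:
  'a' appears 4 time(s)
  'b' appears 1 time(s)
Total length = 4 + 1 = 5

5


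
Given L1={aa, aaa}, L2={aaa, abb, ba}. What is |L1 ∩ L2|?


L1 = {aa, aaa}
L2 = {aaa, abb, ba}
Checking each string in L1 against L2:
  'aa': in L2? No
  'aaa': in L2? Yes
Intersection = {aaa}
|L1 ∩ L2| = 1

1


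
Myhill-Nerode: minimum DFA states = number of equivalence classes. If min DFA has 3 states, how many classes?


Myhill-Nerode theorem:
Number of equivalence classes = number of states in minimal DFA
Minimal DFA states = 3
Therefore equivalence classes = 3

3


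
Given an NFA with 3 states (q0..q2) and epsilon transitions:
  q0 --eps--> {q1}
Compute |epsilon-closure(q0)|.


Starting from q0
Initialize closure = {q0}
Follow epsilon from q0 -> add q1
Final closure: {q0, q1}
Size = 2

2


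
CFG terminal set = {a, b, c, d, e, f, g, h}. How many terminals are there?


Terminal symbols: a, b, c, d, e, f, g, h
Counting each: a (#1), b (#2), c (#3), d (#4), e (#5), f (#6), g (#7), h (#8)
Total = 8

8


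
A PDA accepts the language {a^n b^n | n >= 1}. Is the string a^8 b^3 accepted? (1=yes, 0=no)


Language requires equal numbers of a's and b's
PDA pushes for each 'a', pops for each 'b'
Number of a's = 8
Number of b's = 3
8 != 3 -> Reject

0


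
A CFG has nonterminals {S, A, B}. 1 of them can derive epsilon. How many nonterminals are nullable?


Nonterminals: {S, A, B}
A nonterminal is nullable if it can derive epsilon
Counting nullable nonterminals: 1
Total nullable = 1

1


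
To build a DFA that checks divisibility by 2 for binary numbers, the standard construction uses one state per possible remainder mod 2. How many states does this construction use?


Divisibility by 2 is tracked via the remainder mod 2: 0, 1, ..., 1
The construction assigns one state to each remainder
Number of remainders = 2

2


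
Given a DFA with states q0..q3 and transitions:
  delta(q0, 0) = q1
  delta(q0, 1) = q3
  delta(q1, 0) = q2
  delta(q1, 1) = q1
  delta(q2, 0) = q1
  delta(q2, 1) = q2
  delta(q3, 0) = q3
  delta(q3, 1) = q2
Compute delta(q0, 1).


Looking up transition function:
delta(q0, 1) in the table
Row: q0, Column: 1
Result: q3

q3


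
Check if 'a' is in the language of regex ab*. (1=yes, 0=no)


Pattern: ab*
String: 'a'
Pattern requires: exactly one 'a' followed by zero or more 'b's
First char is 'a' -> OK
Rest '': all b's? Yes
Result: 1

1


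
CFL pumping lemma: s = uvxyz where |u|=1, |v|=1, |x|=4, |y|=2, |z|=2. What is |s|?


|s| = |u| + |v| + |x| + |y| + |z|
= 1 + 1 + 4 + 2 + 2
= 2 + 4 + 4
= 6 + 4
= 10

10


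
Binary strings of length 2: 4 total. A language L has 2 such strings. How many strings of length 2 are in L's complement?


Alphabet: {0,1}
String length: 2
Total strings of length 2 = 2^2 = 4
Strings in L = 2
Complement = total - |L|
= 4 - 2
= 2

2


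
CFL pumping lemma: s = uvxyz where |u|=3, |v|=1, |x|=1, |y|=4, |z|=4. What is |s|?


|s| = |u| + |v| + |x| + |y| + |z|
= 3 + 1 + 1 + 4 + 4
= 4 + 1 + 8
= 5 + 8
= 13

13


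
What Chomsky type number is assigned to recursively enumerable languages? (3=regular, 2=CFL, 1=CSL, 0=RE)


Chomsky hierarchy levels:
  Type 3: Regular (DFA/NFA/regex)
  Type 2: Context-free (PDA)
  Type 1: Context-sensitive
  Type 0: Recursively enumerable (TM)
'recursively enumerable' corresponds to Type 0

0


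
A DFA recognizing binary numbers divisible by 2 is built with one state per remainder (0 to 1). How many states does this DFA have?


Divisibility by 2 is tracked via the remainder mod 2: 0, 1, ..., 1
The construction assigns one state to each remainder
Number of remainders = 2

2


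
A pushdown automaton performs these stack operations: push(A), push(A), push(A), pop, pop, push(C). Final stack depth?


Tracing stack operations:
  push(A) -> stack = [A], depth=1
  push(A) -> stack = [A,A], depth=2
  push(A) -> stack = [A,A,A], depth=3
  pop -> removed A, stack = [A,A], depth=2
  pop -> removed A, stack = [A], depth=1
  push(C) -> stack = [A,C], depth=2
Final depth = 2

2


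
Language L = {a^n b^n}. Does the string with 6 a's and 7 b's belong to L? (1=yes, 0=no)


Language requires equal numbers of a's and b's
PDA pushes for each 'a', pops for each 'b'
Number of a's = 6
Number of b's = 7
6 != 7 -> Reject

0


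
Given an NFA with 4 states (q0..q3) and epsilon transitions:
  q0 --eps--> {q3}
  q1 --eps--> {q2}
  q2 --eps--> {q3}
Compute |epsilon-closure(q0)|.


Starting from q0
Initialize closure = {q0}
Follow epsilon from q0 -> add q3
Final closure: {q0, q3}
Size = 2

2


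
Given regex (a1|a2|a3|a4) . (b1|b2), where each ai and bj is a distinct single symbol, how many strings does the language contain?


First group: 4 alternatives
Second group: 2 alternatives
Concatenation: each choice from group 1 pairs with each from group 2
Total = 4 x 2 = 8

8


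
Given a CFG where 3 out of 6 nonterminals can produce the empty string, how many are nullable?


Nonterminals: {S, A, B, C, D, E}
A nonterminal is nullable if it can derive epsilon
Counting nullable nonterminals: 3
Total nullable = 3

3


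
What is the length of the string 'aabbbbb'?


String: 'aabbbbb'
Counting characters:
  'a' appears 2 time(s)
  'b' appears 5 time(s)
Total length = 2 + 5 = 7

7


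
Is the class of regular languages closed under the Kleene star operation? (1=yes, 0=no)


Regular languages are closed under:
- Union (DFA product construction)
- Intersection (DFA product construction)
- Complement (swap accept/reject states)
- Concatenation (NFA construction)
- Kleene star (NFA construction)
Kleene star is in this list
Therefore: closed

1


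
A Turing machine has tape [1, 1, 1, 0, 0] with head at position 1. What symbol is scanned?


Tape: [1, 1, 1, 0, 0]
Positions: 0 1 2 3 4
Values:    1 1 1 0 0
Head at position 1
tape[1] = 1

1


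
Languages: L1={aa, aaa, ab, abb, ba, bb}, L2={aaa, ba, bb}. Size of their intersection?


L1 = {aa, aaa, ab, abb, ba, bb}
L2 = {aaa, ba, bb}
Checking each string in L1 against L2:
  'aa': in L2? No
  'aaa': in L2? Yes
  'ab': in L2? No
  'abb': in L2? No
  'ba': in L2? Yes
  'bb': in L2? Yes
Intersection = {aaa, ba, bb}
|L1 ∩ L2| = 3

3


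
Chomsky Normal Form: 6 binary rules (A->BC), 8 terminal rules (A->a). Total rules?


CNF allows two rule forms:
  A -> BC (binary): 6 rules
  A -> a (terminal): 8 rules
Total = 6 + 8 = 14

14


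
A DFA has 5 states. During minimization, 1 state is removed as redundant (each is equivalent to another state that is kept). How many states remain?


Original DFA: 5 states
Redundant states removed: 1
Minimized states = original - removed
= 5 - 1
= 4

4


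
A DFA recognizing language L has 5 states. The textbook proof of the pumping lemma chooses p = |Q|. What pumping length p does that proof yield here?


Pumping lemma for regular languages (standard proof):
Take p = |Q|, the number of DFA states.
Any string of length >= |Q| passes through |Q|+1 states while reading its first |Q| symbols,
so by pigeonhole some state repeats, giving the loop that can be pumped.
Here |Q| = 5
Therefore the proof uses p = 5

5


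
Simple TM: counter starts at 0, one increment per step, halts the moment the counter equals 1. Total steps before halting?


Counter starts at 0. Counting sequence:
  Step 1: counter = 1
Counter reached 1 -> halt
Total steps = 1

1


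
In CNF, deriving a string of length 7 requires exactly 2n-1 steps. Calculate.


Chomsky Normal Form derivation:
String length n = 7
Each step either:
  - Splits a nonterminal into two (n-1 such steps)
  - Converts a nonterminal to terminal (n such steps)
Total = (n-1) + n = 2n - 1
= 2(7) - 1
= 14 - 1
= 13

13


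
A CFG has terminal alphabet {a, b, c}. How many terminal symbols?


Terminal symbols: a, b, c
Counting each: a (#1), b (#2), c (#3)
Total = 3

3


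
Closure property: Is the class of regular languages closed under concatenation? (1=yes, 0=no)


Regular languages are closed under all standard operations:
- Union: Yes (product construction)
- Intersection: Yes (product construction)
- Complement: Yes (swap accept/reject)
- Concatenation: Yes (NFA construction)
Operation: concatenation -> Closed

1


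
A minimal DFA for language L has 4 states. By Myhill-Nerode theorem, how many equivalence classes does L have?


Myhill-Nerode theorem:
Number of equivalence classes = number of states in minimal DFA
Minimal DFA states = 4
Therefore equivalence classes = 4

4


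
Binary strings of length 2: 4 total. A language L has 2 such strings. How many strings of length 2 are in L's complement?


Alphabet: {0,1}
String length: 2
Total strings of length 2 = 2^2 = 4
Strings in L = 2
Complement = total - |L|
= 4 - 2
= 2

2


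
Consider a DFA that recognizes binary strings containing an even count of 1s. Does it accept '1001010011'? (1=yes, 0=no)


DFA has 2 states: q_even (start, accept=yes) and q_odd
Processing string '1001010011' character by character:
  Position 0: read '1', 1-count=1 -> q_odd
  Position 1: read '0', 1-count=1 -> q_odd (no change)
  Position 2: read '0', 1-count=1 -> q_odd (no change)
  Position 3: read '1', 1-count=2 -> q_even
  Position 4: read '0', 1-count=2 -> q_even (no change)
  Position 5: read '1', 1-count=3 -> q_odd
  Position 6: read '0', 1-count=3 -> q_odd (no change)
  Position 7: read '0', 1-count=3 -> q_odd (no change)
  Position 8: read '1', 1-count=4 -> q_even
  Position 9: read '1', 1-count=5 -> q_odd
Final state: q_odd, total 1s = 5 (odd); the DFA requires an even count -> reject

0


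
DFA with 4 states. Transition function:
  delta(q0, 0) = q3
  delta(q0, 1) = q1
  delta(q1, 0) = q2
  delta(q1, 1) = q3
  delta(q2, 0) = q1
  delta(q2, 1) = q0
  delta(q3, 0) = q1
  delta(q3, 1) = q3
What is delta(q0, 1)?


Looking up transition function:
delta(q0, 1) in the table
Row: q0, Column: 1
Result: q1

q1


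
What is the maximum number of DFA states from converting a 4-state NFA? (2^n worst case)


NFA has 4 states
Subset construction: each DFA state = subset of NFA states
Maximum subsets = 2^4
2^4 = 16

16


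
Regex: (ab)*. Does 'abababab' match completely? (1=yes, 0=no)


Pattern: (ab)*
String: 'abababab'
Pattern requires: zero or more repetitions of 'ab'
Pairs: ['ab', 'ab', 'ab', 'ab']
All pairs are 'ab'? Yes
Result: 1

1


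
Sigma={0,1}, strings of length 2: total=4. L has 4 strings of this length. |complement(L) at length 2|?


Alphabet: {0,1}
String length: 2
Total strings of length 2 = 2^2 = 4
Strings in L = 4
Complement = total - |L|
= 4 - 4
= 0

0


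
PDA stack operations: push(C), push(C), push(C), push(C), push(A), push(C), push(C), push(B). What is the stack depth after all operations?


Tracing stack operations:
  push(C) -> stack = [C], depth=1
  push(C) -> stack = [C,C], depth=2
  push(C) -> stack = [C,C,C], depth=3
  push(C) -> stack = [C,C,C,C], depth=4
  push(A) -> stack = [C,C,C,C,A], depth=5
  push(C) -> stack = [C,C,C,C,A,C], depth=6
  push(C) -> stack = [C,C,C,C,A,C,C], depth=7
  push(B) -> stack = [C,C,C,C,A,C,C,B], depth=8
Final depth = 8

8


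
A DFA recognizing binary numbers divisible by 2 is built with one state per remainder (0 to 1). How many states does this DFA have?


Divisibility by 2 is tracked via the remainder mod 2: 0, 1, ..., 1
The construction assigns one state to each remainder
Number of remainders = 2

2


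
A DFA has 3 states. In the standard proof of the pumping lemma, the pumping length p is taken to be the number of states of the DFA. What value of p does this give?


Pumping lemma for regular languages (standard proof):
Take p = |Q|, the number of DFA states.
Any string of length >= |Q| passes through |Q|+1 states while reading its first |Q| symbols,
so by pigeonhole some state repeats, giving the loop that can be pumped.
Here |Q| = 3
Therefore the proof uses p = 3

3


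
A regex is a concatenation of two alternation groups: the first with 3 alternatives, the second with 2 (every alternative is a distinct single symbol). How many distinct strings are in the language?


First group: 3 alternatives
Second group: 2 alternatives
Concatenation: each choice from group 1 pairs with each from group 2
Total = 3 x 2 = 6

6


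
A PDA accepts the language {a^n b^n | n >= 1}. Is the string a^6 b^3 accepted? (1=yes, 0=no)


Language requires equal numbers of a's and b's
PDA pushes for each 'a', pops for each 'b'
Number of a's = 6
Number of b's = 3
6 != 3 -> Reject

0


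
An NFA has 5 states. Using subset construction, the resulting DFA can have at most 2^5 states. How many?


NFA has 5 states
Subset construction: each DFA state = subset of NFA states
Maximum subsets = 2^5
2^5 = 32

32


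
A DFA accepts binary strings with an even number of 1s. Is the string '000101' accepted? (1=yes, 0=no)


DFA has 2 states: q_even (start, accept=yes) and q_odd
Processing string '000101' character by character:
  Position 0: read '0', 1-count=0 -> q_even (no change)
  Position 1: read '0', 1-count=0 -> q_even (no change)
  Position 2: read '0', 1-count=0 -> q_even (no change)
  Position 3: read '1', 1-count=1 -> q_odd
  Position 4: read '0', 1-count=1 -> q_odd (no change)
  Position 5: read '1', 1-count=2 -> q_even
Final state: q_even, total 1s = 2 (even); the DFA requires an even count -> accept

1


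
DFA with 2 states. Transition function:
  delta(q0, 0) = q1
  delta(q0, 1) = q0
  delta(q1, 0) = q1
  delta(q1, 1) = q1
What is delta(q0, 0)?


Looking up transition function:
delta(q0, 0) in the table
Row: q0, Column: 0
Result: q1

q1


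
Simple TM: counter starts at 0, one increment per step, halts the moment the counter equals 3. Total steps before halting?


Counter starts at 0. Counting sequence:
  Step 1: counter = 1
  Step 2: counter = 2
  Step 3: counter = 3
Counter reached 3 -> halt
Total steps = 3

3


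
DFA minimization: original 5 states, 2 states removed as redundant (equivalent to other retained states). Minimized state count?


Original DFA: 5 states
Redundant states removed: 2
Minimized states = original - removed
= 5 - 2
= 3

3


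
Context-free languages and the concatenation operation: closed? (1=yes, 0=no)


CFL closure properties:
  Closed under: union, concatenation, Kleene star
  NOT closed under: intersection, complement
Operation 'concatenation' is in closed list -> Yes (closed)

1


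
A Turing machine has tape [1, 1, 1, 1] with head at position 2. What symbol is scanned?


Tape: [1, 1, 1, 1]
Positions: 0 1 2 3
Values:    1 1 1 1
Head at position 2
tape[2] = 1

1


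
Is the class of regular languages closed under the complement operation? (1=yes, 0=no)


Regular languages are closed under:
- Union (DFA product construction)
- Intersection (DFA product construction)
- Complement (swap accept/reject states)
- Concatenation (NFA construction)
- Kleene star (NFA construction)
complement is in this list
Therefore: closed

1


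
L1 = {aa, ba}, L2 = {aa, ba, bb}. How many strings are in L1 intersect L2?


L1 = {aa, ba}
L2 = {aa, ba, bb}
Checking each string in L1 against L2:
  'aa': in L2? Yes
  'ba': in L2? Yes
Intersection = {aa, ba}
|L1 ∩ L2| = 2

2


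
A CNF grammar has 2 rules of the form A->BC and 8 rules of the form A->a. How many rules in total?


CNF allows two rule forms:
  A -> BC (binary): 2 rules
  A -> a (terminal): 8 rules
Total = 2 + 8 = 10

10


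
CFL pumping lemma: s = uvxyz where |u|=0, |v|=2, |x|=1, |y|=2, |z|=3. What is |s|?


|s| = |u| + |v| + |x| + |y| + |z|
= 0 + 2 + 1 + 2 + 3
= 2 + 1 + 5
= 3 + 5
= 8

8


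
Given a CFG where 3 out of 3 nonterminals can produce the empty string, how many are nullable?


Nonterminals: {S, A, B}
A nonterminal is nullable if it can derive epsilon
Counting nullable nonterminals: 3
Total nullable = 3

3


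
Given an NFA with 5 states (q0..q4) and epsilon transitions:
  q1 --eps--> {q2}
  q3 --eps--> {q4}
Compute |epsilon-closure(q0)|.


Starting from q0
Initialize closure = {q0}
q0 has no outgoing epsilon transitions -> nothing to add
Final closure: {q0}
Size = 1

1


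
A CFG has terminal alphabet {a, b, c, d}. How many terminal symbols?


Terminal symbols: a, b, c, d
Counting each: a (#1), b (#2), c (#3), d (#4)
Total = 4

4


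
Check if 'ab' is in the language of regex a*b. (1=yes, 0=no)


Pattern: a*b
String: 'ab'
Pattern requires: zero or more 'a's followed by exactly one 'b'
Found 1 leading 'a's
Remaining: 'b'
Remaining is exactly 'b' -> match
Result: 1

1


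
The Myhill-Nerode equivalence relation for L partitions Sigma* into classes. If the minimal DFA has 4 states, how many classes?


Myhill-Nerode theorem:
Number of equivalence classes = number of states in minimal DFA
Minimal DFA states = 4
Therefore equivalence classes = 4

4


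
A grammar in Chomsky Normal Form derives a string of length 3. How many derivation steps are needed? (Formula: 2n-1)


Chomsky Normal Form derivation:
String length n = 3
Each step either:
  - Splits a nonterminal into two (n-1 such steps)
  - Converts a nonterminal to terminal (n such steps)
Total = (n-1) + n = 2n - 1
= 2(3) - 1
= 6 - 1
= 5

5


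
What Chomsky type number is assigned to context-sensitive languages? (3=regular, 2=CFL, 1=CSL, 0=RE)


Chomsky hierarchy levels:
  Type 3: Regular (DFA/NFA/regex)
  Type 2: Context-free (PDA)
  Type 1: Context-sensitive
  Type 0: Recursively enumerable (TM)
'context-sensitive' corresponds to Type 1

1


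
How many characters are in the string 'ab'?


String: 'ab'
Counting characters:
  'a' appears 1 time(s)
  'b' appears 1 time(s)
Total length = 1 + 1 = 2

2


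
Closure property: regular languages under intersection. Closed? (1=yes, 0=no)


Regular languages are closed under:
- Union (DFA product construction)
- Intersection (DFA product construction)
- Complement (swap accept/reject states)
- Concatenation (NFA construction)
- Kleene star (NFA construction)
intersection is in this list
Therefore: closed

1


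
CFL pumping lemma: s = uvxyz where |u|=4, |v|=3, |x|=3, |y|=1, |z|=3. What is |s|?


|s| = |u| + |v| + |x| + |y| + |z|
= 4 + 3 + 3 + 1 + 3
= 7 + 3 + 4
= 10 + 4
= 14

14


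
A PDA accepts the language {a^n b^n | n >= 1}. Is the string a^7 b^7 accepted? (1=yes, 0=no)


Language requires equal numbers of a's and b's
PDA pushes for each 'a', pops for each 'b'
Number of a's = 7
Number of b's = 7
7 == 7 -> Accept

1


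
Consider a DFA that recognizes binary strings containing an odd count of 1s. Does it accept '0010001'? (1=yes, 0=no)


DFA has 2 states: q_even (start, accept=no) and q_odd
Processing string '0010001' character by character:
  Position 0: read '0', 1-count=0 -> q_even (no change)
  Position 1: read '0', 1-count=0 -> q_even (no change)
  Position 2: read '1', 1-count=1 -> q_odd
  Position 3: read '0', 1-count=1 -> q_odd (no change)
  Position 4: read '0', 1-count=1 -> q_odd (no change)
  Position 5: read '0', 1-count=1 -> q_odd (no change)
  Position 6: read '1', 1-count=2 -> q_even
Final state: q_even, total 1s = 2 (even); the DFA requires an odd count -> reject

0


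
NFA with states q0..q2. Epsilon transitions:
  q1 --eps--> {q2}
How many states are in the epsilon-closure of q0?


Starting from q0
Initialize closure = {q0}
q0 has no outgoing epsilon transitions -> nothing to add
Final closure: {q0}
Size = 1

1


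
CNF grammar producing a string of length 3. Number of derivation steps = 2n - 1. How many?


Chomsky Normal Form derivation:
String length n = 3
Each step either:
  - Splits a nonterminal into two (n-1 such steps)
  - Converts a nonterminal to terminal (n such steps)
Total = (n-1) + n = 2n - 1
= 2(3) - 1
= 6 - 1
= 5

5


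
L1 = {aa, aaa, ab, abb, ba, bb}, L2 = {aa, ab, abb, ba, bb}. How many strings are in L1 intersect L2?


L1 = {aa, aaa, ab, abb, ba, bb}
L2 = {aa, ab, abb, ba, bb}
Checking each string in L1 against L2:
  'aa': in L2? Yes
  'aaa': in L2? No
  'ab': in L2? Yes
  'abb': in L2? Yes
  'ba': in L2? Yes
  'bb': in L2? Yes
Intersection = {aa, ab, abb, ba, bb}
|L1 ∩ L2| = 5

5


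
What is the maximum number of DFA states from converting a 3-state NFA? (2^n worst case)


NFA has 3 states
Subset construction: each DFA state = subset of NFA states
Maximum subsets = 2^3
2^3 = 8

8


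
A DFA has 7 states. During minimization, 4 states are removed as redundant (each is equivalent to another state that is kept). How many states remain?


Original DFA: 7 states
Redundant states removed: 4
Minimized states = original - removed
= 7 - 4
= 3

3


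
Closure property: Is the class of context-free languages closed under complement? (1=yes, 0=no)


CFL closure properties:
  Closed under: union, concatenation, Kleene star
  NOT closed under: intersection, complement
Operation 'complement' is in not-closed list -> No (not closed)

0


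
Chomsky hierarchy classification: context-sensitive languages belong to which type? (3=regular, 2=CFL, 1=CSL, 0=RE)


Chomsky hierarchy levels:
  Type 3: Regular (DFA/NFA/regex)
  Type 2: Context-free (PDA)
  Type 1: Context-sensitive
  Type 0: Recursively enumerable (TM)
'context-sensitive' corresponds to Type 1

1


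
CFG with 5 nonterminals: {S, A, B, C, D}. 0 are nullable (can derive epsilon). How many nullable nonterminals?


Nonterminals: {S, A, B, C, D}
A nonterminal is nullable if it can derive epsilon
Counting nullable nonterminals: 0
Total nullable = 0

0


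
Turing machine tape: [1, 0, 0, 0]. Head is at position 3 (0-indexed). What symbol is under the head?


Tape: [1, 0, 0, 0]
Positions: 0 1 2 3
Values:    1 0 0 0
Head at position 3
tape[3] = 0

0


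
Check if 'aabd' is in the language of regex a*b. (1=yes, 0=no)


Pattern: a*b
String: 'aabd'
Pattern requires: zero or more 'a's followed by exactly one 'b'
Found 2 leading 'a's
Remaining: 'bd'
Remaining is not 'b' -> no match
Result: 0

0


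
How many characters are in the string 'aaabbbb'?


String: 'aaabbbb'
Counting characters:
  'a' appears 3 time(s)
  'b' appears 4 time(s)
Total length = 3 + 4 = 7

7


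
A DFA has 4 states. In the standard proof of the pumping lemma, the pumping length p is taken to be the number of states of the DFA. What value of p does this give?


Pumping lemma for regular languages (standard proof):
Take p = |Q|, the number of DFA states.
Any string of length >= |Q| passes through |Q|+1 states while reading its first |Q| symbols,
so by pigeonhole some state repeats, giving the loop that can be pumped.
Here |Q| = 4
Therefore the proof uses p = 4

4


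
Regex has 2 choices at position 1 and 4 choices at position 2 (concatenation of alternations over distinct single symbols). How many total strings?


First group: 2 alternatives
Second group: 4 alternatives
Concatenation: each choice from group 1 pairs with each from group 2
Total = 2 x 4 = 8

8


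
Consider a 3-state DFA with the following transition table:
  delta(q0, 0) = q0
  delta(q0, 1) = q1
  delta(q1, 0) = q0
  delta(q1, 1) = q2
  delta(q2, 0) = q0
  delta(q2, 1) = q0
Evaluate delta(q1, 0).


Looking up transition function:
delta(q1, 0) in the table
Row: q1, Column: 0
Result: q0

q0


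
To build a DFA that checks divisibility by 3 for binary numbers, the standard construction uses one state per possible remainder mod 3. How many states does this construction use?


Divisibility by 3 is tracked via the remainder mod 3: 0, 1, ..., 2
The construction assigns one state to each remainder
Number of remainders = 3

3


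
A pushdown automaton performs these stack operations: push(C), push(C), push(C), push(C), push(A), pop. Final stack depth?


Tracing stack operations:
  push(C) -> stack = [C], depth=1
  push(C) -> stack = [C,C], depth=2
  push(C) -> stack = [C,C,C], depth=3
  push(C) -> stack = [C,C,C,C], depth=4
  push(A) -> stack = [C,C,C,C,A], depth=5
  pop -> removed A, stack = [C,C,C,C], depth=4
Final depth = 4

4


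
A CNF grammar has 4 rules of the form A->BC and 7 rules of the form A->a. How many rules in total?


CNF allows two rule forms:
  A -> BC (binary): 4 rules
  A -> a (terminal): 7 rules
Total = 4 + 7 = 11

11


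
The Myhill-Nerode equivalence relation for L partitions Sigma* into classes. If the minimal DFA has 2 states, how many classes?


Myhill-Nerode theorem:
Number of equivalence classes = number of states in minimal DFA
Minimal DFA states = 2
Therefore equivalence classes = 2

2


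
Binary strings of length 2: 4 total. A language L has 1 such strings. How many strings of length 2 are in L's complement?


Alphabet: {0,1}
String length: 2
Total strings of length 2 = 2^2 = 4
Strings in L = 1
Complement = total - |L|
= 4 - 1
= 3

3


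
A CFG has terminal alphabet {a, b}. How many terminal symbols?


Terminal symbols: a, b
Counting each: a (#1), b (#2)
Total = 2

2


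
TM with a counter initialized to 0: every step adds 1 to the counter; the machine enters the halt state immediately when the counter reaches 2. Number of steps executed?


Counter starts at 0. Counting sequence:
  Step 1: counter = 1
  Step 2: counter = 2
Counter reached 2 -> halt
Total steps = 2

2


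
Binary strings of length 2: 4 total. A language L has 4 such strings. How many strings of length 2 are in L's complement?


Alphabet: {0,1}
String length: 2
Total strings of length 2 = 2^2 = 4
Strings in L = 4
Complement = total - |L|
= 4 - 4
= 0

0


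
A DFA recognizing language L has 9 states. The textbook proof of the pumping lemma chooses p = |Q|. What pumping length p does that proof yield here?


Pumping lemma for regular languages (standard proof):
Take p = |Q|, the number of DFA states.
Any string of length >= |Q| passes through |Q|+1 states while reading its first |Q| symbols,
so by pigeonhole some state repeats, giving the loop that can be pumped.
Here |Q| = 9
Therefore the proof uses p = 9

9


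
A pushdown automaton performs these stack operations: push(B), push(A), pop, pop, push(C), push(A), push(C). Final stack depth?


Tracing stack operations:
  push(B) -> stack = [B], depth=1
  push(A) -> stack = [B,A], depth=2
  pop -> removed A, stack = [B], depth=1
  pop -> removed B, stack = [], depth=0
  push(C) -> stack = [C], depth=1
  push(A) -> stack = [C,A], depth=2
  push(C) -> stack = [C,A,C], depth=3
Final depth = 3

3


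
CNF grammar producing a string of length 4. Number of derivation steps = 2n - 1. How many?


Chomsky Normal Form derivation:
String length n = 4
Each step either:
  - Splits a nonterminal into two (n-1 such steps)
  - Converts a nonterminal to terminal (n such steps)
Total = (n-1) + n = 2n - 1
= 2(4) - 1
= 8 - 1
= 7

7


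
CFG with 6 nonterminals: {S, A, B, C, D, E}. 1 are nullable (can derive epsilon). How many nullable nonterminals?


Nonterminals: {S, A, B, C, D, E}
A nonterminal is nullable if it can derive epsilon
Counting nullable nonterminals: 1
Total nullable = 1

1


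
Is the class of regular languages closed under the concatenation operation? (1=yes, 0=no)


Regular languages are closed under:
- Union (DFA product construction)
- Intersection (DFA product construction)
- Complement (swap accept/reject states)
- Concatenation (NFA construction)
- Kleene star (NFA construction)
concatenation is in this list
Therefore: closed

1


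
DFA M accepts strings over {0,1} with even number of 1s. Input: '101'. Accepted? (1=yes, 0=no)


DFA has 2 states: q_even (start, accept=yes) and q_odd
Processing string '101' character by character:
  Position 0: read '1', 1-count=1 -> q_odd
  Position 1: read '0', 1-count=1 -> q_odd (no change)
  Position 2: read '1', 1-count=2 -> q_even
Final state: q_even, total 1s = 2 (even); the DFA requires an even count -> accept

1


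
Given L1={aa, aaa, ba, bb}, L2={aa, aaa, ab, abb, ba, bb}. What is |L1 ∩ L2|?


L1 = {aa, aaa, ba, bb}
L2 = {aa, aaa, ab, abb, ba, bb}
Checking each string in L1 against L2:
  'aa': in L2? Yes
  'aaa': in L2? Yes
  'ba': in L2? Yes
  'bb': in L2? Yes
Intersection = {aa, aaa, ba, bb}
|L1 ∩ L2| = 4

4


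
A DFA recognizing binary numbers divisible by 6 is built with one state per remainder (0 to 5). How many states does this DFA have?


Divisibility by 6 is tracked via the remainder mod 6: 0, 1, ..., 5
The construction assigns one state to each remainder
Number of remainders = 6

6


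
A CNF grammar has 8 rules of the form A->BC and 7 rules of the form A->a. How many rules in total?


CNF allows two rule forms:
  A -> BC (binary): 8 rules
  A -> a (terminal): 7 rules
Total = 8 + 7 = 15

15


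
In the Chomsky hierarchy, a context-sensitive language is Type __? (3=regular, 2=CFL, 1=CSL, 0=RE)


Chomsky hierarchy levels:
  Type 3: Regular (DFA/NFA/regex)
  Type 2: Context-free (PDA)
  Type 1: Context-sensitive
  Type 0: Recursively enumerable (TM)
'context-sensitive' corresponds to Type 1

1


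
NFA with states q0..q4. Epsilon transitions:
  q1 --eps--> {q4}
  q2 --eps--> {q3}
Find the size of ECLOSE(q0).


Starting from q0
Initialize closure = {q0}
q0 has no outgoing epsilon transitions -> nothing to add
Final closure: {q0}
Size = 1

1


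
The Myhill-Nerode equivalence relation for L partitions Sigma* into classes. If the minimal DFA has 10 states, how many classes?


Myhill-Nerode theorem:
Number of equivalence classes = number of states in minimal DFA
Minimal DFA states = 10
Therefore equivalence classes = 10

10


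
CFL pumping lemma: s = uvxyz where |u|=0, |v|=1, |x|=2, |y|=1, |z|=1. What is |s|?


|s| = |u| + |v| + |x| + |y| + |z|
= 0 + 1 + 2 + 1 + 1
= 1 + 2 + 2
= 3 + 2
= 5

5
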